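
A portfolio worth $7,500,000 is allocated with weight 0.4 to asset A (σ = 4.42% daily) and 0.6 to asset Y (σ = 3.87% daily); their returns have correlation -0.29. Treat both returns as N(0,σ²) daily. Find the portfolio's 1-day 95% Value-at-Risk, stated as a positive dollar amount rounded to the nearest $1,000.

$306,000

σ_p² = 0.4²·4.42² + 0.6²·3.87² + 2·-0.29·0.4·0.6·4.42·3.87 = 6.1364 (%²).
σ_p = √6.1364 = 2.477%.
At 95%, z = 1.645.
VaR = 1.645 × 2.477% = 4.075%; on $7,500,000 that is $305,625.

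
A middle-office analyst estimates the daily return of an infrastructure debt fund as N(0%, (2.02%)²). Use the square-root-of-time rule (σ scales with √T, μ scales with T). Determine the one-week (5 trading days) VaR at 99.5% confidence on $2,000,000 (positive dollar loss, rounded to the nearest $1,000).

$233,000

At 99.5%, z = 2.576.
σ_{5d} = 2.02% × √5 = 4.517%.
VaR = 2.576 × 4.517% = 11.636%.
On $2,000,000: 0.11636 × $2,000,000 = $232,720.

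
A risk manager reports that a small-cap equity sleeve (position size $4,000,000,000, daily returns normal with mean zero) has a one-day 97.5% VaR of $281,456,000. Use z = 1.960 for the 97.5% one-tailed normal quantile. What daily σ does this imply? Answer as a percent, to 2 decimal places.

VaR as a fraction: $281,456,000 / $4,000,000,000 = 7.036%.
σ = VaR / z = 7.036% / 1.960 = 3.590%.

3.59%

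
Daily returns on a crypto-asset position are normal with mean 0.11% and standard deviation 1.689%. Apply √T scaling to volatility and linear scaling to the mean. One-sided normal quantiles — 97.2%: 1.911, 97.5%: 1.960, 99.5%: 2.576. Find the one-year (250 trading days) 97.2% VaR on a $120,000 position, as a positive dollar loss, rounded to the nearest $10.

$28,240

σ_{250d} = 1.689% × √250 = 26.705%; μ_{250d} = 250 × 0.11% = 27.500%.
VaR = −(27.500%) + 1.911 × 26.705% = 23.533%.
On $120,000: 0.23533 × $120,000 = $28,240.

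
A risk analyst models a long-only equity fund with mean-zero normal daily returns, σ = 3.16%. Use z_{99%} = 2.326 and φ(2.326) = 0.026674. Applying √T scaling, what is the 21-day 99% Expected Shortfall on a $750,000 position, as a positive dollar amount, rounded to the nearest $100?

σ_{21d} = 3.16% × √21 = 14.481%.
ES multiplier = φ(z)/(1−α) = 0.026674/0.01 = 2.667.
ES = 14.481% × 2.667 = 38.621%; on $750,000: $289,658.

$289,700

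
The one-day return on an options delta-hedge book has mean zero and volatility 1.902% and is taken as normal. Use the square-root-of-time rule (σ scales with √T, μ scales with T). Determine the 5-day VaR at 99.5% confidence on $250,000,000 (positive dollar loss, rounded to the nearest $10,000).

At 99.5%, z = 2.576.
σ_{5d} = 1.902% × √5 = 4.253%.
VaR = 2.576 × 4.253% = 10.956%.
On $250,000,000: 0.10956 × $250,000,000 = $27,390,000.

$27,390,000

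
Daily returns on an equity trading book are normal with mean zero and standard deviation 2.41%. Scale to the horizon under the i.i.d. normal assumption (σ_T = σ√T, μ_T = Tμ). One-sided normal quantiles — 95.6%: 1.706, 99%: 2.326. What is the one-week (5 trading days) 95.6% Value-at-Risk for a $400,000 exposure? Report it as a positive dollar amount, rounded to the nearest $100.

σ_{5d} = 2.41% × √5 = 5.389%.
VaR = 1.706 × 5.389% = 9.194%.
On $400,000: 0.09194 × $400,000 = $36,776.

$36,800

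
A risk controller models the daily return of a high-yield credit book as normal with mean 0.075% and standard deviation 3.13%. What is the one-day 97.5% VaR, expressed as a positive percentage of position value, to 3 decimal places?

At 97.5% one-sided, z = 1.960.
VaR = −μ + z·σ = −(0.075%) + 1.960 × 3.13% = 6.060%.

6.060%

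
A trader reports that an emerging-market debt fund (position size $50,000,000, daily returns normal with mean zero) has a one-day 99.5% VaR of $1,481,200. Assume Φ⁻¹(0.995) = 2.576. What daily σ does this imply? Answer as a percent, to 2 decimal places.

VaR as a fraction: $1,481,200 / $50,000,000 = 2.962%.
σ = VaR / z = 2.962% / 2.576 = 1.150%.

1.15%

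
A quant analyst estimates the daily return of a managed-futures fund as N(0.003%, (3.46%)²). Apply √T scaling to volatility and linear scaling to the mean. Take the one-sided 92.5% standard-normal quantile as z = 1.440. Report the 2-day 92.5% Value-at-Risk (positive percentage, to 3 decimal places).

σ_{2d} = 3.46% × √2 = 4.893%; μ_{2d} = 2 × 0.003% = 0.006%.
VaR = −(0.006%) + 1.440 × 4.893% = 7.040%.

7.040%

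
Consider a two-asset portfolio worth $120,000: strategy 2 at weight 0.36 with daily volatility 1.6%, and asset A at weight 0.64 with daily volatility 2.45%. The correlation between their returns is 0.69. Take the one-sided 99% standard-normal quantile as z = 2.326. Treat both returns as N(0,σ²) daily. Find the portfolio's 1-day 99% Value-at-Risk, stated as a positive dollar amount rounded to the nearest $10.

σ_p² = 0.36²·1.6² + 0.64²·2.45² + 2·0.69·0.36·0.64·1.6·2.45 = 4.0368 (%²).
σ_p = √4.0368 = 2.009%.
VaR = 2.326 × 2.009% = 4.673%; on $120,000 that is $5,608.

$5,610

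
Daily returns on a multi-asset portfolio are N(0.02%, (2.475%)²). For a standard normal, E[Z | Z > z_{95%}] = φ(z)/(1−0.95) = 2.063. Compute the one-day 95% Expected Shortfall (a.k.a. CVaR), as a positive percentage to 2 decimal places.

ES = −(0.02%) + 2.475% × 2.063 = 5.086%.

5.09%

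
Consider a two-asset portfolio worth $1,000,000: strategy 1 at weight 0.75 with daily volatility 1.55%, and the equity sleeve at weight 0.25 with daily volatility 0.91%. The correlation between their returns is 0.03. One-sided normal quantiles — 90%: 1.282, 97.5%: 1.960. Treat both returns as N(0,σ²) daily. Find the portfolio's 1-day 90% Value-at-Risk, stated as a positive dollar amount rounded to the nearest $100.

σ_p² = 0.75²·1.55² + 0.25²·0.91² + 2·0.03·0.75·0.25·1.55·0.91 = 1.4190 (%²).
σ_p = √1.4190 = 1.191%.
VaR = 1.282 × 1.191% = 1.527%; on $1,000,000 that is $15,270.

$15,300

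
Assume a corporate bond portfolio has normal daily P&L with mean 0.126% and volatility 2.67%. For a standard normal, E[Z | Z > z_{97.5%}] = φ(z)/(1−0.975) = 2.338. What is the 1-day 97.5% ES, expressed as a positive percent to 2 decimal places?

6.12%

ES = −(0.126%) + 2.67% × 2.338 = 6.116%.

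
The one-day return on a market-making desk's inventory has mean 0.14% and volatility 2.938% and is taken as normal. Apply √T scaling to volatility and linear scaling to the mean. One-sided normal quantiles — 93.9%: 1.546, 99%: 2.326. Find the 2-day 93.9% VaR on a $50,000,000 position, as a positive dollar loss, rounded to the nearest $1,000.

σ_{2d} = 2.938% × √2 = 4.155%; μ_{2d} = 2 × 0.14% = 0.280%.
VaR = −(0.280%) + 1.546 × 4.155% = 6.144%.
On $50,000,000: 0.06144 × $50,000,000 = $3,072,000.

$3,072,000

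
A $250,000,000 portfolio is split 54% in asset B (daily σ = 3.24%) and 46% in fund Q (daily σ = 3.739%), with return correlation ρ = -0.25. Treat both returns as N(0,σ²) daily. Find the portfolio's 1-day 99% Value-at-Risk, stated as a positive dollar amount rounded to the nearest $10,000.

$12,360,000

σ_p² = 0.54²·3.24² + 0.46²·3.739² + 2·-0.25·0.54·0.46·3.24·3.739 = 4.5147 (%²).
σ_p = √4.5147 = 2.125%.
At 99%, z = 2.326.
VaR = 2.326 × 2.125% = 4.943%; on $250,000,000 that is $12,357,500.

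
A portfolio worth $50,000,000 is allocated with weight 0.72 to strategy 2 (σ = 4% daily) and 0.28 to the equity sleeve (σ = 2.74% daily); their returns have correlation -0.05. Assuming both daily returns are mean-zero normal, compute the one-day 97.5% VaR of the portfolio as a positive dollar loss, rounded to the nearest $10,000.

σ_p² = 0.72²·4² + 0.28²·2.74² + 2·-0.05·0.72·0.28·4·2.74 = 8.6620 (%²).
σ_p = √8.6620 = 2.943%.
At 97.5%, z = 1.960.
VaR = 1.960 × 2.943% = 5.768%; on $50,000,000 that is $2,884,000.

$2,880,000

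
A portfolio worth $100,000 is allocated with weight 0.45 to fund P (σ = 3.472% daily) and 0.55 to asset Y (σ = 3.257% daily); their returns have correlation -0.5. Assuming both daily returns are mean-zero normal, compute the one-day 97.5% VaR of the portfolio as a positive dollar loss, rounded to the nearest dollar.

σ_p² = 0.45²·3.472² + 0.55²·3.257² + 2·-0.5·0.45·0.55·3.472·3.257 = 2.8512 (%²).
σ_p = √2.8512 = 1.689%.
At 97.5%, z = 1.960.
VaR = 1.960 × 1.689% = 3.310%; on $100,000 that is $3,310.

$3,310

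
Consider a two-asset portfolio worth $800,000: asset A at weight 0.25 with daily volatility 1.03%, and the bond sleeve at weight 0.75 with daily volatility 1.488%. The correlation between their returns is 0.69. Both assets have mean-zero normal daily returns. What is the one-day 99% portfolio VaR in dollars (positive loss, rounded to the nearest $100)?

$24,300

σ_p² = 0.25²·1.03² + 0.75²·1.488² + 2·0.69·0.25·0.75·1.03·1.488 = 1.7083 (%²).
σ_p = √1.7083 = 1.307%.
At 99%, z = 2.326.
VaR = 2.326 × 1.307% = 3.040%; on $800,000 that is $24,320.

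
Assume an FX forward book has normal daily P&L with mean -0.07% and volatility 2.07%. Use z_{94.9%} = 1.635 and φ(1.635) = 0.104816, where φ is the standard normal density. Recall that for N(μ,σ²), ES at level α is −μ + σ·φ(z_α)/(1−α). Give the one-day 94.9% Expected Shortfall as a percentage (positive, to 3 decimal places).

Tail multiplier: φ(z)/(1−α) = 0.104816 / 0.051 = 2.055.
ES = −(-0.07%) + 2.07% × 2.055 = 4.324%.

4.324%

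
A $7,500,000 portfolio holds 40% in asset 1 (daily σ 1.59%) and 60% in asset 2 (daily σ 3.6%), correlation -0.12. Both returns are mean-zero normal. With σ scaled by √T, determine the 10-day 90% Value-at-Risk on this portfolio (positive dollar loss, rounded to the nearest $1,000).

σ_p = √(0.4²·1.59² + 0.6²·3.6² + 2·-0.12·0.4·0.6·1.59·3.6) = 2.177%.
σ_{10d} = 2.177% × √10 = 6.884%.
z(90%) = 1.282.
VaR = 1.282 × 6.884% = 8.825%; on $7,500,000 that is $661,875.

$662,000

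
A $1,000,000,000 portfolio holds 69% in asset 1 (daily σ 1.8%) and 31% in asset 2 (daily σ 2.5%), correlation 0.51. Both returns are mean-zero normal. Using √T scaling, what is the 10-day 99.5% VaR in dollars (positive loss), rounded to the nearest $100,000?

σ_p = √(0.69²·1.8² + 0.31²·2.5² + 2·0.51·0.69·0.31·1.8·2.5) = 1.768%.
σ_{10d} = 1.768% × √10 = 5.591%.
z(99.5%) = 2.576.
VaR = 2.576 × 5.591% = 14.402%; on $1,000,000,000 that is $144,020,000.

$144,000,000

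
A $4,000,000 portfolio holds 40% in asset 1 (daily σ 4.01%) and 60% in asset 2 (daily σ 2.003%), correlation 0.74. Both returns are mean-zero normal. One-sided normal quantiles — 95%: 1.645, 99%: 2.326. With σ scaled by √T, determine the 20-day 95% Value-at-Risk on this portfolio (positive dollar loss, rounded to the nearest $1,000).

$771,000

σ_p = √(0.4²·4.01² + 0.6²·2.003² + 2·0.74·0.4·0.6·4.01·2.003) = 2.621%.
σ_{20d} = 2.621% × √20 = 11.721%.
VaR = 1.645 × 11.721% = 19.281%; on $4,000,000 that is $771,240.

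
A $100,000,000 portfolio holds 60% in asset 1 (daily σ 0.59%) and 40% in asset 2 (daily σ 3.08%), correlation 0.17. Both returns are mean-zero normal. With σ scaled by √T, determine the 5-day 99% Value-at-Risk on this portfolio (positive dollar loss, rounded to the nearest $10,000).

σ_p = √(0.6²·0.59² + 0.4²·3.08² + 2·0.17·0.6·0.4·0.59·3.08) = 1.338%.
σ_{5d} = 1.338% × √5 = 2.992%.
z(99%) = 2.326.
VaR = 2.326 × 2.992% = 6.959%; on $100,000,000 that is $6,959,000.

$6,960,000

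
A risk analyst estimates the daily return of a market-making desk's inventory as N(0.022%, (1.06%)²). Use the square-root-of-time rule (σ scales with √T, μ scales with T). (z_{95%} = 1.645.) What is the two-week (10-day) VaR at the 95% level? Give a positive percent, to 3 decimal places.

σ_{10d} = 1.06% × √10 = 3.352%; μ_{10d} = 10 × 0.022% = 0.220%.
VaR = −(0.220%) + 1.645 × 3.352% = 5.294%.

5.294%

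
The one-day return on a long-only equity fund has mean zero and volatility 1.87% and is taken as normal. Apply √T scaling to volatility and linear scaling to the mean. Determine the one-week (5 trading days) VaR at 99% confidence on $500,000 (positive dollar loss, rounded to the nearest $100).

$48,600

At 99%, z = 2.326.
σ_{5d} = 1.87% × √5 = 4.181%.
VaR = 2.326 × 4.181% = 9.725%.
On $500,000: 0.09725 × $500,000 = $48,625.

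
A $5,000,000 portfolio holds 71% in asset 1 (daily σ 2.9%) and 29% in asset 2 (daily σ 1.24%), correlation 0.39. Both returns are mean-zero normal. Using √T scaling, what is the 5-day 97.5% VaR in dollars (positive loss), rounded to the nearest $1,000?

$487,000

σ_p = √(0.71²·2.9² + 0.29²·1.24² + 2·0.39·0.71·0.29·2.9·1.24) = 2.224%.
σ_{5d} = 2.224% × √5 = 4.973%.
z(97.5%) = 1.960.
VaR = 1.960 × 4.973% = 9.747%; on $5,000,000 that is $487,350.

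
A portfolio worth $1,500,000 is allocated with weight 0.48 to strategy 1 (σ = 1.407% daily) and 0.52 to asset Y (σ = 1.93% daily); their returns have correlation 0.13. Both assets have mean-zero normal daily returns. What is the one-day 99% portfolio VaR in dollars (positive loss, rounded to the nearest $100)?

$44,700

σ_p² = 0.48²·1.407² + 0.52²·1.93² + 2·0.13·0.48·0.52·1.407·1.93 = 1.6395 (%²).
σ_p = √1.6395 = 1.280%.
At 99%, z = 2.326.
VaR = 2.326 × 1.280% = 2.977%; on $1,500,000 that is $44,655.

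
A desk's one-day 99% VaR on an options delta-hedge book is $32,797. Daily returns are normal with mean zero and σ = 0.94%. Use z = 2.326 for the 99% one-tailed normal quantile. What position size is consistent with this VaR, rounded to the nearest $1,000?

VaR as a fraction of value: z·σ = 2.326 × 0.94% = 2.18644%.
Position = $32,797 / 0.0218644 = $1,500,018.

$1,500,000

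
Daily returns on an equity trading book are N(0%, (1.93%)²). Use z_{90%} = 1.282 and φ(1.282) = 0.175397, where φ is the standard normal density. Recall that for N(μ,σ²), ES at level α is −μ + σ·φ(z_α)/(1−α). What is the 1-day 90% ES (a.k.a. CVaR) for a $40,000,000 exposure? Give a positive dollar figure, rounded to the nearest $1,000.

Tail multiplier: φ(z)/(1−α) = 0.175397 / 0.1 = 1.754.
ES = 1.93% × 1.754 = 3.385%.
On $40,000,000: 0.03385 × $40,000,000 = $1,354,000.

$1,354,000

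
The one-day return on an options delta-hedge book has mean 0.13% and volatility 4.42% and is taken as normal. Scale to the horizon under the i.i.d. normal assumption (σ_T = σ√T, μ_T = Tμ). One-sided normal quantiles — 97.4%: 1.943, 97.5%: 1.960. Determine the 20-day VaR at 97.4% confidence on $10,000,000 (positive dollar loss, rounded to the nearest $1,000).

σ_{20d} = 4.42% × √20 = 19.767%; μ_{20d} = 20 × 0.13% = 2.600%.
VaR = −(2.600%) + 1.943 × 19.767% = 35.807%.
On $10,000,000: 0.35807 × $10,000,000 = $3,580,700.

$3,581,000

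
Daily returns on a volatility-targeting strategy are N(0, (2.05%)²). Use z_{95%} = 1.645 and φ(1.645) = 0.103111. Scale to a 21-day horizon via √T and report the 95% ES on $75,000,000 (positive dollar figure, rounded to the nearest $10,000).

$14,530,000

σ_{21d} = 2.05% × √21 = 9.394%.
ES multiplier = φ(z)/(1−α) = 0.103111/0.05 = 2.062.
ES = 9.394% × 2.062 = 19.370%; on $75,000,000: $14,527,500.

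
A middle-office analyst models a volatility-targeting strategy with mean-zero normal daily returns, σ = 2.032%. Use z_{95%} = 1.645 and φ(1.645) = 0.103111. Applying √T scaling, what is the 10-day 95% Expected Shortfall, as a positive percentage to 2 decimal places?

σ_{10d} = 2.032% × √10 = 6.426%.
ES multiplier = φ(z)/(1−α) = 0.103111/0.05 = 2.062.
ES = 6.426% × 2.062 = 13.250%.

13.25%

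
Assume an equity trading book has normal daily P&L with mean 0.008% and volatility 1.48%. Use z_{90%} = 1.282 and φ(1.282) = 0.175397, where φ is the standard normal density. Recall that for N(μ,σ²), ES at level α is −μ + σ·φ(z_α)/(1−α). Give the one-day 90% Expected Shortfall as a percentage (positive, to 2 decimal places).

2.59%

Tail multiplier: φ(z)/(1−α) = 0.175397 / 0.1 = 1.754.
ES = −(0.008%) + 1.48% × 1.754 = 2.588%.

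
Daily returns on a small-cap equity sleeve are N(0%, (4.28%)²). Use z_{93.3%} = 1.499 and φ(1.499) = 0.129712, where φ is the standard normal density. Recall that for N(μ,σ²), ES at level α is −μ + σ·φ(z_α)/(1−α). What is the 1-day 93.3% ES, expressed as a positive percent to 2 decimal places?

8.29%

Tail multiplier: φ(z)/(1−α) = 0.129712 / 0.067 = 1.936.
ES = 4.28% × 1.936 = 8.286%.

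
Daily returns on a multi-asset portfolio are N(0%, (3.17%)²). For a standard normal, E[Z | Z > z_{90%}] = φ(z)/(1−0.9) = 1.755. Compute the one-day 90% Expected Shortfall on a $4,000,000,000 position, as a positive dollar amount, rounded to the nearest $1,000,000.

$223,000,000

ES = 3.17% × 1.755 = 5.563%.
On $4,000,000,000: 0.05563 × $4,000,000,000 = $222,520,000.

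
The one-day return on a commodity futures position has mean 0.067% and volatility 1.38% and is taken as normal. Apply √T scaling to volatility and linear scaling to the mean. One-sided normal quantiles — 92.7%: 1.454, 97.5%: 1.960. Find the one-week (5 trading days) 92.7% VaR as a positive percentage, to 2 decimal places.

σ_{5d} = 1.38% × √5 = 3.086%; μ_{5d} = 5 × 0.067% = 0.335%.
VaR = −(0.335%) + 1.454 × 3.086% = 4.152%.

4.15%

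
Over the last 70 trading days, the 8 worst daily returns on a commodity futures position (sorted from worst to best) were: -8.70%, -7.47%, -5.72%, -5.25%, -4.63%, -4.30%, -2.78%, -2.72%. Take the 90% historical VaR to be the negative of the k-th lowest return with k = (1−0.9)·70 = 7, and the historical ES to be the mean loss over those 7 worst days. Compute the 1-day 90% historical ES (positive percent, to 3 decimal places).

5.550%

The 7 worst returns sum to -38.85%.
ES = −(-38.85%) / 7 = 5.55% ≈ 5.550%.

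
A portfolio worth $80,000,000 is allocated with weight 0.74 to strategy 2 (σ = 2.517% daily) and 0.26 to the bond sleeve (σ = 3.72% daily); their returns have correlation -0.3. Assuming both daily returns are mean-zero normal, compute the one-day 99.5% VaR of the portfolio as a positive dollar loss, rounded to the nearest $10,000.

$3,760,000

σ_p² = 0.74²·2.517² + 0.26²·3.72² + 2·-0.3·0.74·0.26·2.517·3.72 = 3.3238 (%²).
σ_p = √3.3238 = 1.823%.
At 99.5%, z = 2.576.
VaR = 2.576 × 1.823% = 4.696%; on $80,000,000 that is $3,756,800.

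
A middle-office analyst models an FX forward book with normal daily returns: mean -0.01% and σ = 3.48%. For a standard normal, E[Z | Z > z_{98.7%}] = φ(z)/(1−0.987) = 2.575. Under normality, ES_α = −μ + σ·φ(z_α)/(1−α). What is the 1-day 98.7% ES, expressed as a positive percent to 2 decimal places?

8.97%

ES = −(-0.01%) + 3.48% × 2.575 = 8.971%.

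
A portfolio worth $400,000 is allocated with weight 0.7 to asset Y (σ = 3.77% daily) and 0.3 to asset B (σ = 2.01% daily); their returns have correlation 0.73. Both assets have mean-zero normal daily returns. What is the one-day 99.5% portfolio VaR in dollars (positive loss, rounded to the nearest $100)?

$32,000

σ_p² = 0.7²·3.77² + 0.3²·2.01² + 2·0.73·0.7·0.3·3.77·2.01 = 9.6513 (%²).
σ_p = √9.6513 = 3.107%.
At 99.5%, z = 2.576.
VaR = 2.576 × 3.107% = 8.004%; on $400,000 that is $32,016.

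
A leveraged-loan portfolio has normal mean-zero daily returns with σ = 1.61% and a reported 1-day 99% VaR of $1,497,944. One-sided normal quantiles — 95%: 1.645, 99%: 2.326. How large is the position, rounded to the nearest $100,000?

$40,000,000

VaR as a fraction of value: z·σ = 2.326 × 1.61% = 3.74486%.
Position = $1,497,944 / 0.0374486 = $40,000,000.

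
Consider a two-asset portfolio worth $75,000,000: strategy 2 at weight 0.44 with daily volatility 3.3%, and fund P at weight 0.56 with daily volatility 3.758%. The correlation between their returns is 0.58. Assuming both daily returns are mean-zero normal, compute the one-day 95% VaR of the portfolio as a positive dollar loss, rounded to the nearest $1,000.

σ_p² = 0.44²·3.3² + 0.56²·3.758² + 2·0.58·0.44·0.56·3.3·3.758 = 10.0818 (%²).
σ_p = √10.0818 = 3.175%.
At 95%, z = 1.645.
VaR = 1.645 × 3.175% = 5.223%; on $75,000,000 that is $3,917,250.

$3,917,000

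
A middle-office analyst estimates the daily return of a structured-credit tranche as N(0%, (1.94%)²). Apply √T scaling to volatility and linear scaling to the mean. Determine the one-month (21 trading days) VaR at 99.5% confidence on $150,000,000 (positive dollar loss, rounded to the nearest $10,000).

$34,350,000

At 99.5%, z = 2.576.
σ_{21d} = 1.94% × √21 = 8.890%.
VaR = 2.576 × 8.890% = 22.901%.
On $150,000,000: 0.22901 × $150,000,000 = $34,351,500.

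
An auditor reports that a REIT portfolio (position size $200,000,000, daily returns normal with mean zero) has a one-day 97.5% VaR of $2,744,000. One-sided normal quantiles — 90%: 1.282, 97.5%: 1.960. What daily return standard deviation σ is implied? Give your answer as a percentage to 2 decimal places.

VaR as a fraction: $2,744,000 / $200,000,000 = 1.372%.
σ = VaR / z = 1.372% / 1.960 = 0.700%.

0.70%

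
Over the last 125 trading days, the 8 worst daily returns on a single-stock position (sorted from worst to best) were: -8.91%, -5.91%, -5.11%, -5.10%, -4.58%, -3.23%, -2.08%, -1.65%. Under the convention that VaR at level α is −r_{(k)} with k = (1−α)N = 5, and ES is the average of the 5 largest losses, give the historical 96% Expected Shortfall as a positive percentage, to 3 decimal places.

The 5 worst returns sum to -29.61%.
ES = −(-29.61%) / 5 = 5.922%.

5.922%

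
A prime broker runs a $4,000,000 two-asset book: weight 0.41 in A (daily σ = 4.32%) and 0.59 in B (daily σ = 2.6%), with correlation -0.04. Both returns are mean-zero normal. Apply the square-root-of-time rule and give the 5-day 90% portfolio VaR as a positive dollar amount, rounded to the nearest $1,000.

$263,000

σ_p = √(0.41²·4.32² + 0.59²·2.6² + 2·-0.04·0.41·0.59·4.32·2.6) = 2.296%.
σ_{5d} = 2.296% × √5 = 5.134%.
z(90%) = 1.282.
VaR = 1.282 × 5.134% = 6.582%; on $4,000,000 that is $263,280.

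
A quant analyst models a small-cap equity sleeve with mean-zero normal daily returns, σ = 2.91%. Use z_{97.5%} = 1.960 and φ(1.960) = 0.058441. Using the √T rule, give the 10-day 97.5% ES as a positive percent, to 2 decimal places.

σ_{10d} = 2.91% × √10 = 9.202%.
ES multiplier = φ(z)/(1−α) = 0.058441/0.025 = 2.338.
ES = 9.202% × 2.338 = 21.514%.

21.51%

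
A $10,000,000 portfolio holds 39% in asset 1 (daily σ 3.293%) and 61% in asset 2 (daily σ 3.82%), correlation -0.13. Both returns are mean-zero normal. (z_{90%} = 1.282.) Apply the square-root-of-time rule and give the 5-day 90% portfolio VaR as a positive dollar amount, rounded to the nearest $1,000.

$720,000

σ_p = √(0.39²·3.293² + 0.61²·3.82² + 2·-0.13·0.39·0.61·3.293·3.82) = 2.510%.
σ_{5d} = 2.510% × √5 = 5.613%.
VaR = 1.282 × 5.613% = 7.196%; on $10,000,000 that is $719,600.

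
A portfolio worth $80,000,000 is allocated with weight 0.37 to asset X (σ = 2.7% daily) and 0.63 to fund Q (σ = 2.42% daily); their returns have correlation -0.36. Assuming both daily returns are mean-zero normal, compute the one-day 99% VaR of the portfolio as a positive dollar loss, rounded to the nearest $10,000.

σ_p² = 0.37²·2.7² + 0.63²·2.42² + 2·-0.36·0.37·0.63·2.7·2.42 = 2.2258 (%²).
σ_p = √2.2258 = 1.492%.
At 99%, z = 2.326.
VaR = 2.326 × 1.492% = 3.470%; on $80,000,000 that is $2,776,000.

$2,780,000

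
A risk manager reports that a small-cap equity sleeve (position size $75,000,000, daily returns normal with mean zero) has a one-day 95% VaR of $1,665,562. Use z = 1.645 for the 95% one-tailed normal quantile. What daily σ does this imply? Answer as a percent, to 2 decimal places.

1.35%

VaR as a fraction: $1,665,562 / $75,000,000 = 2.221%.
σ = VaR / z = 2.221% / 1.645 = 1.350%.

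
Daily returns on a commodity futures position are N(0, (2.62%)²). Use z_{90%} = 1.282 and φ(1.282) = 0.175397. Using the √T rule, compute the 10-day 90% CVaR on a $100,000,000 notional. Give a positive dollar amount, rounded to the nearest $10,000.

$14,530,000

σ_{10d} = 2.62% × √10 = 8.285%.
ES multiplier = φ(z)/(1−α) = 0.175397/0.1 = 1.754.
ES = 8.285% × 1.754 = 14.532%; on $100,000,000: $14,532,000.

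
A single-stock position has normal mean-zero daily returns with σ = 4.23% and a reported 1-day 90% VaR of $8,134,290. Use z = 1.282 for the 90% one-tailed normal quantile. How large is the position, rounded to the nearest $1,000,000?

$150,000,000

VaR as a fraction of value: z·σ = 1.282 × 4.23% = 5.42286%.
Position = $8,134,290 / 0.0542286 = $150,000,000.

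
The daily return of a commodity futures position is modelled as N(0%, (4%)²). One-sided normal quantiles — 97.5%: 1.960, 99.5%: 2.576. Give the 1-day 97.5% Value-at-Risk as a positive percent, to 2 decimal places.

VaR = z·σ = 1.960 × 4% = 7.840%.

7.84%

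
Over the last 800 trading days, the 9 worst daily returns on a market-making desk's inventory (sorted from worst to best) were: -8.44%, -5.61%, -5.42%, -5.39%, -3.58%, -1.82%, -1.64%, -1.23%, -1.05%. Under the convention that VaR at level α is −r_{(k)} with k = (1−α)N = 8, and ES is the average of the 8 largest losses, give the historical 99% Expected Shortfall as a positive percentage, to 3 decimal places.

4.141%

The 8 worst returns sum to -33.13%.
ES = −(-33.13%) / 8 = 4.14125% ≈ 4.141%.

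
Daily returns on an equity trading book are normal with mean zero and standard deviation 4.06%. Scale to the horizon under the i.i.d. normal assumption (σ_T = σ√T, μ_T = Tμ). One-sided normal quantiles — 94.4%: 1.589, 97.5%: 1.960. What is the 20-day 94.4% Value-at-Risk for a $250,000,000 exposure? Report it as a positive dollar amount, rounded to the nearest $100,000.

σ_{20d} = 4.06% × √20 = 18.157%.
VaR = 1.589 × 18.157% = 28.851%.
On $250,000,000: 0.28851 × $250,000,000 = $72,127,500.

$72,100,000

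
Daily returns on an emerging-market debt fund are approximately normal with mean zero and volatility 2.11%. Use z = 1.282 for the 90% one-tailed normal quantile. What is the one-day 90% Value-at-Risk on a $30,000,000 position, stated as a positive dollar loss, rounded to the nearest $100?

$811,500

VaR = z·σ = 1.282 × 2.11% = 2.705%.
On $30,000,000: 0.02705 × $30,000,000 = $811,500.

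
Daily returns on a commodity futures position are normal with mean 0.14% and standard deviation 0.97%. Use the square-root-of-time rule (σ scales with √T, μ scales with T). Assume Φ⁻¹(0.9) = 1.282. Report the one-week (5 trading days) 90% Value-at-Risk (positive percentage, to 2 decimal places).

2.08%

σ_{5d} = 0.97% × √5 = 2.169%; μ_{5d} = 5 × 0.14% = 0.700%.
VaR = −(0.700%) + 1.282 × 2.169% = 2.081%.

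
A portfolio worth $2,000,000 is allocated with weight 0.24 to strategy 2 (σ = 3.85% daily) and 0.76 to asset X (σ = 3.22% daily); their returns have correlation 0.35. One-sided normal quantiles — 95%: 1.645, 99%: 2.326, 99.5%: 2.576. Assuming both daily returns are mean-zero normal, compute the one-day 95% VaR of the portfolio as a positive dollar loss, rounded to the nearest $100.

σ_p² = 0.24²·3.85² + 0.76²·3.22² + 2·0.35·0.24·0.76·3.85·3.22 = 8.4254 (%²).
σ_p = √8.4254 = 2.903%.
VaR = 1.645 × 2.903% = 4.775%; on $2,000,000 that is $95,500.

$95,500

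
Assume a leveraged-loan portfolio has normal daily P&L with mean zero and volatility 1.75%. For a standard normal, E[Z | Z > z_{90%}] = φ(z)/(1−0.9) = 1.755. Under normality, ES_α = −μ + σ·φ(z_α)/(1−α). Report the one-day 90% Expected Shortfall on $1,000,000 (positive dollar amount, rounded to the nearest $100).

ES = 1.75% × 1.755 = 3.071%.
On $1,000,000: 0.03071 × $1,000,000 = $30,710.

$30,700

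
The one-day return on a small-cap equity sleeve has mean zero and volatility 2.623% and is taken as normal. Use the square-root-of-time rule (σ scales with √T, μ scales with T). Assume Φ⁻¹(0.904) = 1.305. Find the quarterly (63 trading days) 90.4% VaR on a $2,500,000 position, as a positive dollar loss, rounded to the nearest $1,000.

$679,000

σ_{63d} = 2.623% × √63 = 20.819%.
VaR = 1.305 × 20.819% = 27.169%.
On $2,500,000: 0.27169 × $2,500,000 = $679,225.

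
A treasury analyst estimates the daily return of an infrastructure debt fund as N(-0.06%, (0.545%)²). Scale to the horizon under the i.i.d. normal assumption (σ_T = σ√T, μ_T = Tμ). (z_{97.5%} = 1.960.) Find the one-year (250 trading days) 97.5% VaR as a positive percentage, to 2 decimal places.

σ_{250d} = 0.545% × √250 = 8.617%; μ_{250d} = 250 × -0.06% = -15.000%.
VaR = −(-15.000%) + 1.960 × 8.617% = 31.889%.

31.89%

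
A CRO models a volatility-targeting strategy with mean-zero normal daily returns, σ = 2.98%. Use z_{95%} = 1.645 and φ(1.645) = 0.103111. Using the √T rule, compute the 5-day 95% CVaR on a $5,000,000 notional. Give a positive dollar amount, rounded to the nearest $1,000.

σ_{5d} = 2.98% × √5 = 6.663%.
ES multiplier = φ(z)/(1−α) = 0.103111/0.05 = 2.062.
ES = 6.663% × 2.062 = 13.739%; on $5,000,000: $686,950.

$687,000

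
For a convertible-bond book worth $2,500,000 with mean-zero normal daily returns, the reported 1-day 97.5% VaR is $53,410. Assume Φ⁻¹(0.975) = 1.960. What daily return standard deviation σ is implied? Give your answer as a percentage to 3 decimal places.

1.090%

VaR as a fraction: $53,410 / $2,500,000 = 2.136%.
σ = VaR / z = 2.136% / 1.960 = 1.090%.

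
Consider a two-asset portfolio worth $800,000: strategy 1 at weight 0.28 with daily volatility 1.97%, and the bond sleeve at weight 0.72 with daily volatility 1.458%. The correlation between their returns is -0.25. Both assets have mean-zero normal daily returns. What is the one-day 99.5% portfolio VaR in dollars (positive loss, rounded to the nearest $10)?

$21,780

σ_p² = 0.28²·1.97² + 0.72²·1.458² + 2·-0.25·0.28·0.72·1.97·1.458 = 1.1167 (%²).
σ_p = √1.1167 = 1.057%.
At 99.5%, z = 2.576.
VaR = 2.576 × 1.057% = 2.723%; on $800,000 that is $21,784.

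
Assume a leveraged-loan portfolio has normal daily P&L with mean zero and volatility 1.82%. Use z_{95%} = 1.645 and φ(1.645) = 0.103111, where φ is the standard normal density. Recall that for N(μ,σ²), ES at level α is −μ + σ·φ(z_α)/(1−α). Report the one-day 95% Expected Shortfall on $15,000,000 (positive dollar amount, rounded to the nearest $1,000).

$563,000

Tail multiplier: φ(z)/(1−α) = 0.103111 / 0.05 = 2.062.
ES = 1.82% × 2.062 = 3.753%.
On $15,000,000: 0.03753 × $15,000,000 = $562,950.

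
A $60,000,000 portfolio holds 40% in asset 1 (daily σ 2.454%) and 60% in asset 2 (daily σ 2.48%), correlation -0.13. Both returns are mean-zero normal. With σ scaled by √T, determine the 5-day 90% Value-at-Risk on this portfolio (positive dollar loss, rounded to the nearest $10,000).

$2,880,000

σ_p = √(0.4²·2.454² + 0.6²·2.48² + 2·-0.13·0.4·0.6·2.454·2.48) = 1.673%.
σ_{5d} = 1.673% × √5 = 3.741%.
z(90%) = 1.282.
VaR = 1.282 × 3.741% = 4.796%; on $60,000,000 that is $2,877,600.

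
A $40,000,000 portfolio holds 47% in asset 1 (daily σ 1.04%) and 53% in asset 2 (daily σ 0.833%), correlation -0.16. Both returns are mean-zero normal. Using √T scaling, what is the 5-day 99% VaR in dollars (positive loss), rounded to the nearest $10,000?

σ_p = √(0.47²·1.04² + 0.53²·0.833² + 2·-0.16·0.47·0.53·1.04·0.833) = 0.604%.
σ_{5d} = 0.604% × √5 = 1.351%.
z(99%) = 2.326.
VaR = 2.326 × 1.351% = 3.142%; on $40,000,000 that is $1,256,800.

$1,260,000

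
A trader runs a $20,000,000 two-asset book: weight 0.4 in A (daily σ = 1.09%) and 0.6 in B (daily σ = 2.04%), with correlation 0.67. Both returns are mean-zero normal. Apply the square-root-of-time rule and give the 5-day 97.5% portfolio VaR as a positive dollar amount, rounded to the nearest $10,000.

σ_p = √(0.4²·1.09² + 0.6²·2.04² + 2·0.67·0.4·0.6·1.09·2.04) = 1.550%.
σ_{5d} = 1.550% × √5 = 3.466%.
z(97.5%) = 1.960.
VaR = 1.960 × 3.466% = 6.793%; on $20,000,000 that is $1,358,600.

$1,360,000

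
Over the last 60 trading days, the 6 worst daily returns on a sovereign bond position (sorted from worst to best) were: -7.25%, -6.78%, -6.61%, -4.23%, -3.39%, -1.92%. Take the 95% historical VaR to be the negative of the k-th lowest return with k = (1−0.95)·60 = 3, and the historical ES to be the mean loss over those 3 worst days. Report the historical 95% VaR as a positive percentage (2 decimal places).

6.61%

k = 3; the 3rd lowest return is -6.61%, so VaR = 6.61%.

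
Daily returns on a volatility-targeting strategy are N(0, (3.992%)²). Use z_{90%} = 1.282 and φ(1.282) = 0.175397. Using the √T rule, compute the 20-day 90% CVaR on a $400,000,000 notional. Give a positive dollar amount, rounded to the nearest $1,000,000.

σ_{20d} = 3.992% × √20 = 17.853%.
ES multiplier = φ(z)/(1−α) = 0.175397/0.1 = 1.754.
ES = 17.853% × 1.754 = 31.314%; on $400,000,000: $125,256,000.

$125,000,000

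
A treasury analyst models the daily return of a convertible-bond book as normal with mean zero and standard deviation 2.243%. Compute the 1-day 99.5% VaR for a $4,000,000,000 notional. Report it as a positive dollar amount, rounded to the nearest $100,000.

$231,100,000

At 99.5% one-sided, z = 2.576.
VaR = z·σ = 2.576 × 2.243% = 5.778%.
On $4,000,000,000: 0.05778 × $4,000,000,000 = $231,120,000.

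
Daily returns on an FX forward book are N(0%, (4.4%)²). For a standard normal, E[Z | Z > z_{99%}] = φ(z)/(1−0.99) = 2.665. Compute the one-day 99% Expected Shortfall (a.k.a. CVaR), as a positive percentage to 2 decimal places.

ES = 4.4% × 2.665 = 11.726%.

11.73%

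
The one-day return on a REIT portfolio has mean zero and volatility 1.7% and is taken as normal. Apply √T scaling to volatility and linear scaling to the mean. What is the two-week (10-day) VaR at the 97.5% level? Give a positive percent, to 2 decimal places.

10.54%

At 97.5%, z = 1.960.
σ_{10d} = 1.7% × √10 = 5.376%.
VaR = 1.960 × 5.376% = 10.537%.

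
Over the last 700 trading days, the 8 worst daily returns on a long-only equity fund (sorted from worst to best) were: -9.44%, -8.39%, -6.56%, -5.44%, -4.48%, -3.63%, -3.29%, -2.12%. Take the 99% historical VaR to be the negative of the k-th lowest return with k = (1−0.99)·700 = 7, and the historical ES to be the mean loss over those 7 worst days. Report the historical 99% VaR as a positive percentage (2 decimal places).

k = 7; the 7th lowest return is -3.29%, so VaR = 3.29%.

3.29%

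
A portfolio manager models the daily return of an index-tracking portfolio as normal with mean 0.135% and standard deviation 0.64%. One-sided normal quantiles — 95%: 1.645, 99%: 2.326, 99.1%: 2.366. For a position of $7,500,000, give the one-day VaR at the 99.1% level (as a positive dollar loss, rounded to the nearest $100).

VaR = −μ + z·σ = −(0.135%) + 2.366 × 0.64% = 1.379%.
On $7,500,000: 0.01379 × $7,500,000 = $103,425.

$103,400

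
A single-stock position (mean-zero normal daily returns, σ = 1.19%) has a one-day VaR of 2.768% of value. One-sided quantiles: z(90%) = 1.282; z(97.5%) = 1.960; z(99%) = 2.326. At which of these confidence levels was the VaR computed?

99%

Implied z = VaR/σ = 2.768 / 1.19 = 2.326.
This matches z(99%) = 2.326.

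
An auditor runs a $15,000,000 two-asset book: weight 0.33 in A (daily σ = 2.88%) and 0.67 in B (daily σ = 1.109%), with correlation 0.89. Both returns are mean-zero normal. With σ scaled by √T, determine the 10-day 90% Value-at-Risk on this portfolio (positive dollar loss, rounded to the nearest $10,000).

$1,000,000

σ_p = √(0.33²·2.88² + 0.67²·1.109² + 2·0.89·0.33·0.67·2.88·1.109) = 1.647%.
σ_{10d} = 1.647% × √10 = 5.208%.
z(90%) = 1.282.
VaR = 1.282 × 5.208% = 6.677%; on $15,000,000 that is $1,001,550.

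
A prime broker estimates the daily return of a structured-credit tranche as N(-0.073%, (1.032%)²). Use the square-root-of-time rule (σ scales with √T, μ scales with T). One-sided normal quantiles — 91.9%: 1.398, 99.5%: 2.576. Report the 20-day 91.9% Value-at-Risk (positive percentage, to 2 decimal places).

σ_{20d} = 1.032% × √20 = 4.615%; μ_{20d} = 20 × -0.073% = -1.460%.
VaR = −(-1.460%) + 1.398 × 4.615% = 7.912%.

7.91%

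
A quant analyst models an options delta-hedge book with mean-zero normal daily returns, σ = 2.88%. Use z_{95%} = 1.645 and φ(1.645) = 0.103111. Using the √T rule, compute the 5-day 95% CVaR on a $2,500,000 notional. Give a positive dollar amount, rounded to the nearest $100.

$332,000

σ_{5d} = 2.88% × √5 = 6.440%.
ES multiplier = φ(z)/(1−α) = 0.103111/0.05 = 2.062.
ES = 6.440% × 2.062 = 13.279%; on $2,500,000: $331,975.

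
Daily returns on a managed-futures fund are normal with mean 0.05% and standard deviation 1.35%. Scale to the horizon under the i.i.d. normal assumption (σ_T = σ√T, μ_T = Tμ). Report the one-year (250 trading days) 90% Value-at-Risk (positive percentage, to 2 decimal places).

14.86%

At 90%, z = 1.282.
σ_{250d} = 1.35% × √250 = 21.345%; μ_{250d} = 250 × 0.05% = 12.500%.
VaR = −(12.500%) + 1.282 × 21.345% = 14.864%.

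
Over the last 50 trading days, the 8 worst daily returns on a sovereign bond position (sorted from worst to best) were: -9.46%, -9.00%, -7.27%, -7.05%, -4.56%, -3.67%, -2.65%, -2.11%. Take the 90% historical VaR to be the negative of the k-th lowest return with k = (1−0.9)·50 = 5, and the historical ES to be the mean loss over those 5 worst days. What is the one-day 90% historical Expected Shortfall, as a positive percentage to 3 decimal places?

The 5 worst returns sum to -37.34%.
ES = −(-37.34%) / 5 = 7.468%.

7.468%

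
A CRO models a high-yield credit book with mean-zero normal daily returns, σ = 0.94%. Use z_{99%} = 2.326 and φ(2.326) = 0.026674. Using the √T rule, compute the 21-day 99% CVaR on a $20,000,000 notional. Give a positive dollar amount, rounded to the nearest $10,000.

σ_{21d} = 0.94% × √21 = 4.308%.
ES multiplier = φ(z)/(1−α) = 0.026674/0.01 = 2.667.
ES = 4.308% × 2.667 = 11.489%; on $20,000,000: $2,297,800.

$2,300,000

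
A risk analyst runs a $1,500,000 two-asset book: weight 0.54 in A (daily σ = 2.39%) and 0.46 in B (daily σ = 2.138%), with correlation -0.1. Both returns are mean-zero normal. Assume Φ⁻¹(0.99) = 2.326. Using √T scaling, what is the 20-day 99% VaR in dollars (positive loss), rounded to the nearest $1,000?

$241,000

σ_p = √(0.54²·2.39² + 0.46²·2.138² + 2·-0.1·0.54·0.46·2.39·2.138) = 1.542%.
σ_{20d} = 1.542% × √20 = 6.896%.
VaR = 2.326 × 6.896% = 16.040%; on $1,500,000 that is $240,600.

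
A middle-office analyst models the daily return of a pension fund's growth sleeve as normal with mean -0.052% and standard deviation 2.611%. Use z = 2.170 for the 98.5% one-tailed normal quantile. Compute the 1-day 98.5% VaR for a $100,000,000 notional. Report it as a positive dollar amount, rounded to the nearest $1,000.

VaR = −μ + z·σ = −(-0.052%) + 2.170 × 2.611% = 5.718%.
On $100,000,000: 0.05718 × $100,000,000 = $5,718,000.

$5,718,000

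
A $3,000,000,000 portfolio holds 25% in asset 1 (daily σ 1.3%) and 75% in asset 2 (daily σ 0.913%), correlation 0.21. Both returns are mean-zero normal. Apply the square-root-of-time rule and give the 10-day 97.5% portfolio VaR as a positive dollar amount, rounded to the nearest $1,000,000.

$152,000,000

σ_p = √(0.25²·1.3² + 0.75²·0.913² + 2·0.21·0.25·0.75·1.3·0.913) = 0.817%.
σ_{10d} = 0.817% × √10 = 2.584%.
z(97.5%) = 1.960.
VaR = 1.960 × 2.584% = 5.065%; on $3,000,000,000 that is $151,950,000.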